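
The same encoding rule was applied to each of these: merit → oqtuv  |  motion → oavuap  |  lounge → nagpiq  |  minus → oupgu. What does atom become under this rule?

mvao

Vowels shift forward by 12 and consonants shift forward by 2.
On atom: a(vowel)+12=m, t(cons)+2=v, o(vowel)+12=a, m(cons)+2=o.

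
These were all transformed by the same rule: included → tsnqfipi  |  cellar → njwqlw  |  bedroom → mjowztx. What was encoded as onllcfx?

diagram

Shifts by position in included: pos 0: i→t (+11), pos 1: n→s (+5), pos 2: c→n (+11), pos 3: l→q (+5) — repeating every 2. It's a Vigenère-style cipher with numeric key [11,5]: position i shifts by key[i mod 2].
Undoing it on onllcfx: o−11=d, n−5=i, l−11=a, l−5=g, c−11=r, f−5=a, x−11=m.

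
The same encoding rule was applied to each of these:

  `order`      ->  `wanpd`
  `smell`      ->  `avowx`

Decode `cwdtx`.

until

In order: o→w is +8, r→a is +9, d→n is +10, e→p is +11 — the shift increases by 1 each position. Letter i (0-indexed) is shifted by i+8, so successive shifts are 8, 9, 10, ….
Reversing it on cwdtx: c−8=u, w−9=n, d−10=t, t−11=i, x−12=l.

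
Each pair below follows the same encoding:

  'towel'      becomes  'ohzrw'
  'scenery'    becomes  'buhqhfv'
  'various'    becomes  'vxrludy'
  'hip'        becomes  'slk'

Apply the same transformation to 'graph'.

ksduj

The output letters match the input read backwards, each shifted +3: towel reversed is lewot. Read the word backwards and shift each letter +3.
For graph: reverse → hparg; then shift: h+3=k, p+3=s, a+3=d, r+3=u, g+3=j.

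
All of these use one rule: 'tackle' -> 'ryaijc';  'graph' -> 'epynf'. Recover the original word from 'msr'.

Compare letters: t→r is +24, a→y is +24, c→a is +24 — a constant shift. Every letter moves 24 places later in the alphabet, wrapping around z→a.
Decoding msr: m−24=o, s−24=u, r−24=t.

out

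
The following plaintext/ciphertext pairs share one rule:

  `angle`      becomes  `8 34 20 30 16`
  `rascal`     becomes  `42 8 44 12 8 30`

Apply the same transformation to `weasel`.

a(#1)→8 and n(#14)→34: differences scale by 2, so n = 2·pos + 6. With a=1..z=26, the number is 2·pos + 6.
For weasel: w=23→52, e=5→16, a=1→8, s=19→44, e=5→16, l=12→30.

52 16 8 44 16 30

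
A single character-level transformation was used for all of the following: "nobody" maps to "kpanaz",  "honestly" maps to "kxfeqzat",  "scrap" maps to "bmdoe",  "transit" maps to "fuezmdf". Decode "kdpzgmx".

The output letters match the input read backwards, each shifted +12: nobody reversed is ydobon. Two steps: reverse the string, then apply a Caesar shift of +12.
Undoing it on kdpzgmx: shift back: k−12=y, d−12=r, p−12=d, z−12=n, g−12=u, m−12=a, x−12=l → yrdnual; then reverse → laundry.

laundry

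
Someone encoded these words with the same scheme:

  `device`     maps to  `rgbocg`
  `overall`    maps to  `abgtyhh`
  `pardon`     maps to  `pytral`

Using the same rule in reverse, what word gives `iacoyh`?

This is an affine cipher: with a=0,…,z=25, each position x becomes (15x+24) mod 26.
Undoing it on iacoyh: i(8)→7·(8−24)≡18=s; a(0)→7·(0−24)≡14=o; c(2)→7·(2−24)≡2=c; o(14)→7·(14−24)≡8=i; y(24)→7·(24−24)≡0=a; h(7)→7·(7−24)≡11=l (all mod 26).

social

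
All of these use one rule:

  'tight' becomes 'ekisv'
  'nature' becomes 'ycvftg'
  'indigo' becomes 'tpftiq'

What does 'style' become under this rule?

dvawg

Shifts by position in tight: pos 0: t→e (+11), pos 1: i→k (+2), pos 2: g→i (+2), pos 3: h→s (+11), pos 4: t→v (+2) — repeating every 3. It's a Vigenère-style cipher with numeric key [11,2,2]: position i shifts by key[i mod 3].
On style: s+11=d, t+2=v, y+2=a, l+11=w, e+2=g.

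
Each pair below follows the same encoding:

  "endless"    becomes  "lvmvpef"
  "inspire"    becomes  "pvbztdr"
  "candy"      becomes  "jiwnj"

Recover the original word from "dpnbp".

In endless: e→l is +7, n→v is +8, d→m is +9, l→v is +10 — the shift increases by 1 each position. Each letter shifts forward by (position + 7), i.e. 7, 8, 9, … — the shift grows by one for each successive letter.
Decoding dpnbp: d−7=w, p−8=h, n−9=e, b−10=r, p−11=e.

where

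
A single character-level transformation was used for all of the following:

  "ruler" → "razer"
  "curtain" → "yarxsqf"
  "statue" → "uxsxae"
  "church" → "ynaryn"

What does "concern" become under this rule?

yifyerf

r(17)→r(17) and u(20)→a(0) fit y≡3x+18 (mod 26); the inverse of 3 mod 26 is 9. Treating letters as 0–25, the rule is x ↦ 3x + 18 (mod 26).
On concern: c(2)→3·2+18≡24=y; o(14)→3·14+18≡8=i; n(13)→3·13+18≡5=f; c(2)→3·2+18≡24=y; e(4)→3·4+18≡4=e; r(17)→3·17+18≡17=r; n(13)→3·13+18≡5=f (all mod 26).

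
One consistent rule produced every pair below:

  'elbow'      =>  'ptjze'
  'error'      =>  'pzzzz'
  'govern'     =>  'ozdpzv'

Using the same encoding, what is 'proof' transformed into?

xzzzn

The shift depends on letter class: consonant l→t is +8, but vowel e→p is +11. The rule splits by letter class: vowels +11, consonants +8.
For proof: p(cons)+8=x, r(cons)+8=z, o(vowel)+11=z, o(vowel)+11=z, f(cons)+8=n.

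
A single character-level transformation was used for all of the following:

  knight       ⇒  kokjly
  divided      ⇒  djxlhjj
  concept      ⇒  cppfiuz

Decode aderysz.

The shift increases by 1 at each position, starting from +0: 0, 1, 2, ….
Reversing it on aderysz: a−0=a, d−1=c, e−2=c, r−3=o, y−4=u, s−5=n, z−6=t.

account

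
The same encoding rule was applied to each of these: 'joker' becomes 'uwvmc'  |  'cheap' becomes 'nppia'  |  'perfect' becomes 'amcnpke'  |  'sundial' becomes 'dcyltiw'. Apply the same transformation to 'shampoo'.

dpluawz

The shifts repeat in a cycle of length 2: positions 0,1,… shift by +11, +8, then the pattern repeats.
On shampoo: s+11=d, h+8=p, a+11=l, m+8=u, p+11=a, o+8=w, o+11=z.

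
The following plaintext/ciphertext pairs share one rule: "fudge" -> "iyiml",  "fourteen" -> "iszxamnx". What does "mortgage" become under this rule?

pswznipo

In fudge: f→i is +3, u→y is +4, d→i is +5, g→m is +6 — the shift increases by 1 each position. Each letter shifts forward by (position + 3), i.e. 3, 4, 5, … — the shift grows by one for each successive letter.
Applying it to mortgage: m+3=p, o+4=s, r+5=w, t+6=z, g+7=n, a+8=i, g+9=p, e+10=o.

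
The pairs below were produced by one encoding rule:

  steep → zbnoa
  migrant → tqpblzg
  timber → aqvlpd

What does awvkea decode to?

tomato

Each letter shifts forward by (position + 7), i.e. 7, 8, 9, … — the shift grows by one for each successive letter.
Undoing it on awvkea: a−7=t, w−8=o, v−9=m, k−10=a, e−11=t, a−12=o.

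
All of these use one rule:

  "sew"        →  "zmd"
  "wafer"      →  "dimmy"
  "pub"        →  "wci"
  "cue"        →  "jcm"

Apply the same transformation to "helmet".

The shift depends on letter class: consonant s→z is +7, but vowel e→m is +8. Vowels shift forward by 8 and consonants shift forward by 7.
For helmet: h(cons)+7=o, e(vowel)+8=m, l(cons)+7=s, m(cons)+7=t, e(vowel)+8=m, t(cons)+7=a.

omstma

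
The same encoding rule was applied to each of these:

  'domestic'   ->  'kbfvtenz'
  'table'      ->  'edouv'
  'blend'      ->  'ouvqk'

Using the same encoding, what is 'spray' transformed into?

tmidh

d(3)→k(10) and o(14)→b(1) fit y≡11x+3 (mod 26); the inverse of 11 mod 26 is 19. Each letter's alphabet position (a=0..z=25) is mapped through 11·x+3 mod 26 — an affine cipher.
For spray: s(18)→11·18+3≡19=t; p(15)→11·15+3≡12=m; r(17)→11·17+3≡8=i; a(0)→11·0+3≡3=d; y(24)→11·24+3≡7=h (all mod 26).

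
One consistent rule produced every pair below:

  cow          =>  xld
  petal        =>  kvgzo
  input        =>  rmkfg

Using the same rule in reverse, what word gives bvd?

Each pair mirrors across the alphabet (c↔x, o↔l, w↔d): positions sum to 25. This is the alphabet-reversal cipher (Atbash): a becomes z, b becomes y, etc.
Reversing it on bvd: b↔y, v↔e, d↔w.

yew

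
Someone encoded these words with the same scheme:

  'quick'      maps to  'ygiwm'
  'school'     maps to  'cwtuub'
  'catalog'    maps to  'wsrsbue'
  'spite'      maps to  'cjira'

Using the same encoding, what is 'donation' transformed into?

q(16)→y(24) and u(20)→g(6) fit y≡15x+18 (mod 26); the inverse of 15 mod 26 is 7. Each letter's alphabet position (a=0..z=25) is mapped through 15·x+18 mod 26 — an affine cipher.
Applying it to donation: d(3)→15·3+18≡11=l; o(14)→15·14+18≡20=u; n(13)→15·13+18≡5=f; a(0)→15·0+18≡18=s; t(19)→15·19+18≡17=r; i(8)→15·8+18≡8=i; o(14)→15·14+18≡20=u; n(13)→15·13+18≡5=f (all mod 26).

lufsriuf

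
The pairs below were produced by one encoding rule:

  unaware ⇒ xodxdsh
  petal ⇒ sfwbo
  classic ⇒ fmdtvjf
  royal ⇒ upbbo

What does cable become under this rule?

Shifts by position in unaware: pos 0: u→x (+3), pos 1: n→o (+1), pos 2: a→d (+3), pos 3: w→x (+1) — repeating every 2. The shifts repeat in a cycle of length 2: positions 0,1,… shift by +3, +1, then the pattern repeats.
Applying it to cable: c+3=f, a+1=b, b+3=e, l+1=m, e+3=h.

fbemh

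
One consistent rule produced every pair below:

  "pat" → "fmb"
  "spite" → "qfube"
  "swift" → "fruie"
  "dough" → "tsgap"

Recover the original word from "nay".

The output letters match the input read backwards, each shifted +12: pat reversed is tap. Two steps: reverse the string, then apply a Caesar shift of +12.
Reversing it on nay: shift back: n−12=b, a−12=o, y−12=m → bom; then reverse → mob.

mob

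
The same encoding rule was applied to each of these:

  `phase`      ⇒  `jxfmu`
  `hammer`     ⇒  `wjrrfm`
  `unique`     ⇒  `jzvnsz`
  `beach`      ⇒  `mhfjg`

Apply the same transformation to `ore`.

The output letters match the input read backwards, each shifted +5: phase reversed is esahp. The word is reversed, then every letter is shifted forward by 5.
For ore: reverse → ero; then shift: e+5=j, r+5=w, o+5=t.

jwt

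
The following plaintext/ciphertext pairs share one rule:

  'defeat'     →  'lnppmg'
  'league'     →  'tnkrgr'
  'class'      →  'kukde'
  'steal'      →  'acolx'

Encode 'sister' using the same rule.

arceqe

In defeat: d→l is +8, e→n is +9, f→p is +10, e→p is +11 — the shift increases by 1 each position. Letter i (0-indexed) is shifted by i+8, so successive shifts are 8, 9, 10, ….
On sister: s+8=a, i+9=r, s+10=c, t+11=e, e+12=q, r+13=e.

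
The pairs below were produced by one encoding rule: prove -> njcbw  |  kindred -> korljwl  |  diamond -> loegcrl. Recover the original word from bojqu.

virus

Each letter's alphabet position (a=0..z=25) is mapped through 11·x+4 mod 26 — an affine cipher.
Undoing it on bojqu: b(1)→19·(1−4)≡21=v; o(14)→19·(14−4)≡8=i; j(9)→19·(9−4)≡17=r; q(16)→19·(16−4)≡20=u; u(20)→19·(20−4)≡18=s (all mod 26).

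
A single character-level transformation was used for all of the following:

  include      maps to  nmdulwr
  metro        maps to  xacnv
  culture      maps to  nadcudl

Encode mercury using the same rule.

hadlanv

The output letters match the input read backwards, each shifted +9: include reversed is edulcni. Two steps: reverse the string, then apply a Caesar shift of +9.
On mercury: reverse → yrucrem; then shift: y+9=h, r+9=a, u+9=d, c+9=l, r+9=a, e+9=n, m+9=v.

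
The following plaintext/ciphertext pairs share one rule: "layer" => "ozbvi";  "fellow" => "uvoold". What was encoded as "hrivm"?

Letters are reflected about the middle of the alphabet (position → 25−position): Atbash.
Decoding hrivm: h↔s, r↔i, i↔r, v↔e, m↔n.

siren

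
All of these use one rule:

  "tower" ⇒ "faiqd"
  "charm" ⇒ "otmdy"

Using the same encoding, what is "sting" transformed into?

It's a constant shift of +12 (ROT12).
Applying it to sting: s+12=e, t+12=f, i+12=u, n+12=z, g+12=s.

efuzs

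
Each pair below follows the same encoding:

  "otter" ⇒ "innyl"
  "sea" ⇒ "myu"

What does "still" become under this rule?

Compare letters: o→i is +20, t→n is +20, t→n is +20 — a constant shift. Each letter is shifted forward by 20 in the alphabet (a Caesar shift of +20).
On still: s+20=m, t+20=n, i+20=c, l+20=f, l+20=f.

mncff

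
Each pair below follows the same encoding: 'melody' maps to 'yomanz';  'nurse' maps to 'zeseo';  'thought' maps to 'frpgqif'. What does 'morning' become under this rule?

yyszsos

Shifts by position in melody: pos 0: m→y (+12), pos 1: e→o (+10), pos 2: l→m (+1), pos 3: o→a (+12), pos 4: d→n (+10), pos 5: y→z (+1) — repeating every 3. A repeating key of period 3 is used — shifts +12, +10, +1 over and over.
Applying it to morning: m+12=y, o+10=y, r+1=s, n+12=z, i+10=s, n+1=o, g+12=s.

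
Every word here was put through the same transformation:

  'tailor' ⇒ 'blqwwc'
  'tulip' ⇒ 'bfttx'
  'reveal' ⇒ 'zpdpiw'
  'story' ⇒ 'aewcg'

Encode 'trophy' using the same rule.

Shifts by position in tailor: pos 0: t→b (+8), pos 1: a→l (+11), pos 2: i→q (+8), pos 3: l→w (+11) — repeating every 2. The shifts repeat in a cycle of length 2: positions 0,1,… shift by +8, +11, then the pattern repeats.
For trophy: t+8=b, r+11=c, o+8=w, p+11=a, h+8=p, y+11=j.

bcwapj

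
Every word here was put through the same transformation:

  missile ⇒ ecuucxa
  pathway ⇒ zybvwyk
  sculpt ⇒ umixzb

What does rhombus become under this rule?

nvsefiu

m(12)→e(4) and i(8)→c(2) fit y≡7x+24 (mod 26); the inverse of 7 mod 26 is 15. This is an affine cipher: with a=0,…,z=25, each position x becomes (7x+24) mod 26.
Applying it to rhombus: r(17)→7·17+24≡13=n; h(7)→7·7+24≡21=v; o(14)→7·14+24≡18=s; m(12)→7·12+24≡4=e; b(1)→7·1+24≡5=f; u(20)→7·20+24≡8=i; s(18)→7·18+24≡20=u (all mod 26).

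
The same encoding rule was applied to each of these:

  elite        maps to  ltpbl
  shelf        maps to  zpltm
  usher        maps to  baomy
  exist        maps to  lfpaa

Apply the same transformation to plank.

A repeating key of period 2 is used — shifts +7, +8 over and over.
On plank: p+7=w, l+8=t, a+7=h, n+8=v, k+7=r.

wthvr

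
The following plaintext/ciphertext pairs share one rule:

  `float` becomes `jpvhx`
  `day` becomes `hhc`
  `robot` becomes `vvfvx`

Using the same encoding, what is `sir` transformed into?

wpv

The shift depends on letter class: consonant f→j is +4, but vowel o→v is +7. Vowels shift forward by 7 and consonants shift forward by 4.
On sir: s(cons)+4=w, i(vowel)+7=p, r(cons)+4=v.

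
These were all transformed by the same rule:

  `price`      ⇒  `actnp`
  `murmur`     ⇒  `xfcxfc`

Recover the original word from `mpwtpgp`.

Compare letters: p→a is +11, r→c is +11, i→t is +11 — a constant shift. Each letter is shifted forward by 11 in the alphabet (a Caesar shift of +11).
Reversing it on mpwtpgp: m−11=b, p−11=e, w−11=l, t−11=i, p−11=e, g−11=v, p−11=e.

believe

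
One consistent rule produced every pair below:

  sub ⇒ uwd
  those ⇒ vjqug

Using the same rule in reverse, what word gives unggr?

Compare letters: s→u is +2, u→w is +2, b→d is +2 — a constant shift. This is a Caesar cipher with shift 2.
Undoing it on unggr: u−2=s, n−2=l, g−2=e, g−2=e, r−2=p.

sleep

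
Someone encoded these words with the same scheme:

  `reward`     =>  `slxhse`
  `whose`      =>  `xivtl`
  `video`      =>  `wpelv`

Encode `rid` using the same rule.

spe

The shift depends on letter class: consonant r→s is +1, but vowel e→l is +7. Vowels shift forward by 7 and consonants shift forward by 1.
For rid: r(cons)+1=s, i(vowel)+7=p, d(cons)+1=e.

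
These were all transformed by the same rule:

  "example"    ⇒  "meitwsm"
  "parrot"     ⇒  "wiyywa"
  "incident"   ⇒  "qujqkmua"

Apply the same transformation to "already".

The rule splits by letter class: vowels +8, consonants +7.
On already: a(vowel)+8=i, l(cons)+7=s, r(cons)+7=y, e(vowel)+8=m, a(vowel)+8=i, d(cons)+7=k, y(cons)+7=f.

isymikf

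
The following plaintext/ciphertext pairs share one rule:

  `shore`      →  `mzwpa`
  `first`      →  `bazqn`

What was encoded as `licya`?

The output letters match the input read backwards, each shifted +8: shore reversed is erohs. Read the word backwards and shift each letter +8.
Decoding licya: shift back: l−8=d, i−8=a, c−8=u, y−8=q, a−8=s → dauqs; then reverse → squad.

squad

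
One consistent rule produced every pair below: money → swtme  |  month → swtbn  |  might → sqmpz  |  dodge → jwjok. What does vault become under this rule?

biatz

Shifts by position in money: pos 0: m→s (+6), pos 1: o→w (+8), pos 2: n→t (+6), pos 3: e→m (+8) — repeating every 2. A repeating key of period 2 is used — shifts +6, +8 over and over.
On vault: v+6=b, a+8=i, u+6=a, l+8=t, t+6=z.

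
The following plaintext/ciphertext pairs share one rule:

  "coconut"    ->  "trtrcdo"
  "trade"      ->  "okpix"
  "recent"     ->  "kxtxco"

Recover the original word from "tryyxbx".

c(2)→t(19) and o(14)→r(17) fit y≡15x+15 (mod 26); the inverse of 15 mod 26 is 7. This is an affine cipher: with a=0,…,z=25, each position x becomes (15x+15) mod 26.
Undoing it on tryyxbx: t(19)→7·(19−15)≡2=c; r(17)→7·(17−15)≡14=o; y(24)→7·(24−15)≡11=l; y(24)→7·(24−15)≡11=l; x(23)→7·(23−15)≡4=e; b(1)→7·(1−15)≡6=g; x(23)→7·(23−15)≡4=e (all mod 26).

college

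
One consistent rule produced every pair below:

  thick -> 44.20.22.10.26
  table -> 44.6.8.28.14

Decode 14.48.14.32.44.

event

t(#20)→44 and h(#8)→20: differences scale by 2, so n = 2·pos + 4. With a=1..z=26, the number is 2·pos + 4.
Decoding 14.48.14.32.44: 14→(14−4)÷2=5=e, 48→(48−4)÷2=22=v, 14→(14−4)÷2=5=e, 32→(32−4)÷2=14=n, 44→(44−4)÷2=20=t.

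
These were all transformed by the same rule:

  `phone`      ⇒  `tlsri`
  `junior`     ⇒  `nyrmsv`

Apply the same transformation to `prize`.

tvmdi

Compare letters: p→t is +4, h→l is +4, o→s is +4 — a constant shift. Every letter moves 4 places later in the alphabet, wrapping around z→a.
Applying it to prize: p+4=t, r+4=v, i+4=m, z+4=d, e+4=i.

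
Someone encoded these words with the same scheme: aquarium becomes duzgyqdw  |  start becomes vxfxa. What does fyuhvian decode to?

cupboard

In aquarium: a→d is +3, q→u is +4, u→z is +5, a→g is +6 — the shift increases by 1 each position. The shift increases by 1 at each position, starting from +3: 3, 4, 5, ….
Decoding fyuhvian: f−3=c, y−4=u, u−5=p, h−6=b, v−7=o, i−8=a, a−9=r, n−10=d.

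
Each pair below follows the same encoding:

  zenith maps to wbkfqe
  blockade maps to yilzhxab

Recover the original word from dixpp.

glass

It's a constant shift of +23 (ROT23).
Undoing it on dixpp: d−23=g, i−23=l, x−23=a, p−23=s, p−23=s.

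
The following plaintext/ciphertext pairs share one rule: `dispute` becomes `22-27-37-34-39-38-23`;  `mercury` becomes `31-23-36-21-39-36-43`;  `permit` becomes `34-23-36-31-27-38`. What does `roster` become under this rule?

36-33-37-38-23-36

d is letter #4 and maps to 22: an offset of 18. The number is (letter's place in the alphabet, a=1) + 18.
For roster: r=18→36, o=15→33, s=19→37, t=20→38, e=5→23, r=18→36.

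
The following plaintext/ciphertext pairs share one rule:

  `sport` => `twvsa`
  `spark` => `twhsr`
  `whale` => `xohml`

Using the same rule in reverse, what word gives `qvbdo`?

pouch

It's a Vigenère-style cipher with numeric key [1,7,7]: position i shifts by key[i mod 3].
Reversing it on qvbdo: q−1=p, v−7=o, b−7=u, d−1=c, o−7=h.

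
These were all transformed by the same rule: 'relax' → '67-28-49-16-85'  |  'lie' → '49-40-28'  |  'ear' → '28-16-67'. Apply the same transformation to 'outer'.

r(#18)→67 and e(#5)→28: differences scale by 3, so n = 3·pos + 13. Each letter becomes 3×(its alphabet position, a=1..z=26) + 13.
For outer: o=15→58, u=21→76, t=20→73, e=5→28, r=18→67.

58-76-73-28-67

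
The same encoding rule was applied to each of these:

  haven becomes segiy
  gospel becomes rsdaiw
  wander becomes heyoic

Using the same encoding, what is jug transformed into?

uyr

The shift depends on letter class: consonant h→s is +11, but vowel a→e is +4. Two shifts are in play — +4 for a/e/i/o/u, +11 for every other letter.
For jug: j(cons)+11=u, u(vowel)+4=y, g(cons)+11=r.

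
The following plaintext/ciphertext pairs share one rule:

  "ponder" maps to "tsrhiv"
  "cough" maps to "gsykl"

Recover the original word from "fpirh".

blend

Compare letters: p→t is +4, o→s is +4, n→r is +4 — a constant shift. Each letter is shifted forward by 4 in the alphabet (a Caesar shift of +4).
Decoding fpirh: f−4=b, p−4=l, i−4=e, r−4=n, h−4=d.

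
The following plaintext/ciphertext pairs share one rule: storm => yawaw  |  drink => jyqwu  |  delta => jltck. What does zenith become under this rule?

In storm: s→y is +6, t→a is +7, o→w is +8, r→a is +9 — the shift increases by 1 each position. The shift increases by 1 at each position, starting from +6: 6, 7, 8, ….
On zenith: z+6=f, e+7=l, n+8=v, i+9=r, t+10=d, h+11=s.

flvrds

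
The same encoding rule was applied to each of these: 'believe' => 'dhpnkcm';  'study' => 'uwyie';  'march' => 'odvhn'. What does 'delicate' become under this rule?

In believe: b→d is +2, e→h is +3, l→p is +4, i→n is +5 — the shift increases by 1 each position. The shift increases by 1 at each position, starting from +2: 2, 3, 4, ….
Applying it to delicate: d+2=f, e+3=h, l+4=p, i+5=n, c+6=i, a+7=h, t+8=b, e+9=n.

fhpnihbn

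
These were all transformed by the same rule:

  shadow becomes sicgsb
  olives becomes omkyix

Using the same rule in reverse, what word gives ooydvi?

onward

The shift increases by 1 at each position, starting from +0: 0, 1, 2, ….
Decoding ooydvi: o−0=o, o−1=n, y−2=w, d−3=a, v−4=r, i−5=d.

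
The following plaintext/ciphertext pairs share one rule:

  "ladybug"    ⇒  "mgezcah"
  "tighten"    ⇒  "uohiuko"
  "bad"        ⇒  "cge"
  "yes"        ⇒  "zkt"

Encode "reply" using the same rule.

skqmz

The shift depends on letter class: consonant l→m is +1, but vowel a→g is +6. The rule splits by letter class: vowels +6, consonants +1.
For reply: r(cons)+1=s, e(vowel)+6=k, p(cons)+1=q, l(cons)+1=m, y(cons)+1=z.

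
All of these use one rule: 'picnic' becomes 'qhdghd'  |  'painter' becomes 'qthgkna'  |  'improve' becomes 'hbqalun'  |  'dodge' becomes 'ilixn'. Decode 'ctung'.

p(15)→q(16) and i(8)→h(7) fit y≡5x+19 (mod 26); the inverse of 5 mod 26 is 21. Each letter's alphabet position (a=0..z=25) is mapped through 5·x+19 mod 26 — an affine cipher.
Undoing it on ctung: c(2)→21·(2−19)≡7=h; t(19)→21·(19−19)≡0=a; u(20)→21·(20−19)≡21=v; n(13)→21·(13−19)≡4=e; g(6)→21·(6−19)≡13=n (all mod 26).

haven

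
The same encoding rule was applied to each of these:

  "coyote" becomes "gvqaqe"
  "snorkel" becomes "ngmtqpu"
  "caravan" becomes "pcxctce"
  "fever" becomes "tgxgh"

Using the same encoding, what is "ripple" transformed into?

gnrrkt

The output letters match the input read backwards, each shifted +2: coyote reversed is etoyoc. The word is reversed, then every letter is shifted forward by 2.
On ripple: reverse → elppir; then shift: e+2=g, l+2=n, p+2=r, p+2=r, i+2=k, r+2=t.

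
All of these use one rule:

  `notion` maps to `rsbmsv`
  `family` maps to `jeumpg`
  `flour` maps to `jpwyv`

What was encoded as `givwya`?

Shifts by position in notion: pos 0: n→r (+4), pos 1: o→s (+4), pos 2: t→b (+8), pos 3: i→m (+4), pos 4: o→s (+4), pos 5: n→v (+8) — repeating every 3. A repeating key of period 3 is used — shifts +4, +4, +8 over and over.
Decoding givwya: g−4=c, i−4=e, v−8=n, w−4=s, y−4=u, a−8=s.

census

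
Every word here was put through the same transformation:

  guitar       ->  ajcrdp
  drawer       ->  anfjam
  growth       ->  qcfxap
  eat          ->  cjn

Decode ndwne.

The output letters match the input read backwards, each shifted +9: guitar reversed is ratiug. Two steps: reverse the string, then apply a Caesar shift of +9.
Reversing it on ndwne: shift back: n−9=e, d−9=u, w−9=n, n−9=e, e−9=v → eunev; then reverse → venue.

venue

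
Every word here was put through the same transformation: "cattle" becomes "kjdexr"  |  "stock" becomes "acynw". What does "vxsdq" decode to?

noise

Each letter shifts forward by (position + 8), i.e. 8, 9, 10, … — the shift grows by one for each successive letter.
Undoing it on vxsdq: v−8=n, x−9=o, s−10=i, d−11=s, q−12=e.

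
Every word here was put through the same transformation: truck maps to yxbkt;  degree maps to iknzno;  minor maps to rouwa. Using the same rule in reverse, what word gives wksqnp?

relief

The shift increases by 1 at each position, starting from +5: 5, 6, 7, ….
Undoing it on wksqnp: w−5=r, k−6=e, s−7=l, q−8=i, n−9=e, p−10=f.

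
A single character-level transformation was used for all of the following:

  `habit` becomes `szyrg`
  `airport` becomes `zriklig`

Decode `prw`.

Each pair mirrors across the alphabet (h↔s, a↔z, b↔y): positions sum to 25. This is the alphabet-reversal cipher (Atbash): a becomes z, b becomes y, etc.
Decoding prw: p↔k, r↔i, w↔d.

kid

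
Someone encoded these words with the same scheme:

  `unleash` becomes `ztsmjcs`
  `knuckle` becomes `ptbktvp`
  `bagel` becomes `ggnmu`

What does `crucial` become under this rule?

hxbkrkw

In unleash: u→z is +5, n→t is +6, l→s is +7, e→m is +8 — the shift increases by 1 each position. Letter i (0-indexed) is shifted by i+5, so successive shifts are 5, 6, 7, ….
On crucial: c+5=h, r+6=x, u+7=b, c+8=k, i+9=r, a+10=k, l+11=w.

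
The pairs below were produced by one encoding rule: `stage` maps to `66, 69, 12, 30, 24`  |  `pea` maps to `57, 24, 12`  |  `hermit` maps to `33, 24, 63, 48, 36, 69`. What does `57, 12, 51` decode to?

s(#19)→66 and t(#20)→69: differences scale by 3, so n = 3·pos + 9. The formula is n = 3×(alphabet index, a=1) + 9.
Undoing it on 57, 12, 51: 57→(57−9)÷3=16=p, 12→(12−9)÷3=1=a, 51→(51−9)÷3=14=n.

pan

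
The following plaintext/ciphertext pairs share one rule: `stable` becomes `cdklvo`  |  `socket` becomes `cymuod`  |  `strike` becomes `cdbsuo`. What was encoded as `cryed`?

shout

Compare letters: s→c is +10, t→d is +10, a→k is +10 — a constant shift. This is a Caesar cipher with shift 10.
Undoing it on cryed: c−10=s, r−10=h, y−10=o, e−10=u, d−10=t.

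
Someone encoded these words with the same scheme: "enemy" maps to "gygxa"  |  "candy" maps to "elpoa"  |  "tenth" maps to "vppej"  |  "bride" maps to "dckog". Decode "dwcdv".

Shifts by position in enemy: pos 0: e→g (+2), pos 1: n→y (+11), pos 2: e→g (+2), pos 3: m→x (+11) — repeating every 2. The shifts repeat in a cycle of length 2: positions 0,1,… shift by +2, +11, then the pattern repeats.
Decoding dwcdv: d−2=b, w−11=l, c−2=a, d−11=s, v−2=t.

blast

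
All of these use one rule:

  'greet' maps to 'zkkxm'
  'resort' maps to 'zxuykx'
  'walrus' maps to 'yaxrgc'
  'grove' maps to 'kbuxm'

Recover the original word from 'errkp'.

The output letters match the input read backwards, each shifted +6: greet reversed is teerg. The word is reversed, then every letter is shifted forward by 6.
Decoding errkp: shift back: e−6=y, r−6=l, r−6=l, k−6=e, p−6=j → yllej; then reverse → jelly.

jelly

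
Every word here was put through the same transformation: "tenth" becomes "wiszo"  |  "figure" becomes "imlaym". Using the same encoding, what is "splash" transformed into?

vtqgzp

Each letter shifts forward by (position + 3), i.e. 3, 4, 5, … — the shift grows by one for each successive letter.
Applying it to splash: s+3=v, p+4=t, l+5=q, a+6=g, s+7=z, h+8=p.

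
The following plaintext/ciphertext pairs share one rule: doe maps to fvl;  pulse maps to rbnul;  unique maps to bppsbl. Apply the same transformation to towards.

vvyhtfu

The shift depends on letter class: consonant d→f is +2, but vowel o→v is +7. Vowels shift forward by 7 and consonants shift forward by 2.
Applying it to towards: t(cons)+2=v, o(vowel)+7=v, w(cons)+2=y, a(vowel)+7=h, r(cons)+2=t, d(cons)+2=f, s(cons)+2=u.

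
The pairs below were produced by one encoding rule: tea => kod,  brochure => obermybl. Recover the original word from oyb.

roe

The word is reversed, then every letter is shifted forward by 10.
Decoding oyb: shift back: o−10=e, y−10=o, b−10=r → eor; then reverse → roe.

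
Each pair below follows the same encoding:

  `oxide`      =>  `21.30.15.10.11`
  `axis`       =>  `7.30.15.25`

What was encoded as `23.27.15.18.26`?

quilt

o is letter #15 and maps to 21: an offset of 6. The number is (letter's place in the alphabet, a=1) + 6.
Decoding 23.27.15.18.26: 23→(23−6)÷1=17=q, 27→(27−6)÷1=21=u, 15→(15−6)÷1=9=i, 18→(18−6)÷1=12=l, 26→(26−6)÷1=20=t.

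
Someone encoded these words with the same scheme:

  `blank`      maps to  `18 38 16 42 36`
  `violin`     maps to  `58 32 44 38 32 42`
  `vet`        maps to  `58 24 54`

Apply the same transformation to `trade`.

54 50 16 22 24

b(#2)→18 and l(#12)→38: differences scale by 2, so n = 2·pos + 14. With a=1..z=26, the number is 2·pos + 14.
On trade: t=20→54, r=18→50, a=1→16, d=4→22, e=5→24.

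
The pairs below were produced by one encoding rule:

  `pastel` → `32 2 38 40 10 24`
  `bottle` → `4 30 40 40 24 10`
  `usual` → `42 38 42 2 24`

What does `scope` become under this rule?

p(#16)→32 and a(#1)→2: differences scale by 2, so n = 2·pos + 0. With a=1..z=26, the number is 2·pos.
On scope: s=19→38, c=3→6, o=15→30, p=16→32, e=5→10.

38 6 30 32 10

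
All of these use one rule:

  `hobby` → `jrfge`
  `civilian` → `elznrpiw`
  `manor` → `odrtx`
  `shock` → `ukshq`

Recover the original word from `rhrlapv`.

In hobby: h→j is +2, o→r is +3, b→f is +4, b→g is +5 — the shift increases by 1 each position. The shift increases by 1 at each position, starting from +2: 2, 3, 4, ….
Undoing it on rhrlapv: r−2=p, h−3=e, r−4=n, l−5=g, a−6=u, p−7=i, v−8=n.

penguin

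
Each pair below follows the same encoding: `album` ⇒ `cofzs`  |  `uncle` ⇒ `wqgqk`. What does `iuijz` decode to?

greet

The shift increases by 1 at each position, starting from +2: 2, 3, 4, ….
Undoing it on iuijz: i−2=g, u−3=r, i−4=e, j−5=e, z−6=t.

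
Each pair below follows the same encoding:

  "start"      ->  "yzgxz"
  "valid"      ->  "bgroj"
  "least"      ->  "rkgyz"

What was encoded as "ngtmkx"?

Each letter is shifted forward by 6 in the alphabet (a Caesar shift of +6).
Reversing it on ngtmkx: n−6=h, g−6=a, t−6=n, m−6=g, k−6=e, x−6=r.

hanger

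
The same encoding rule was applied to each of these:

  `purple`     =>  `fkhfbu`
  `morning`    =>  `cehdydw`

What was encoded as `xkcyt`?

humid

This is a Caesar cipher with shift 16.
Decoding xkcyt: x−16=h, k−16=u, c−16=m, y−16=i, t−16=d.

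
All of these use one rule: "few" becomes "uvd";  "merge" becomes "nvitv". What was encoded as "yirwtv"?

bridge

Each pair mirrors across the alphabet (f↔u, e↔v, w↔d): positions sum to 25. Letters are reflected about the middle of the alphabet (position → 25−position): Atbash.
Reversing it on yirwtv: y↔b, i↔r, r↔i, w↔d, t↔g, v↔e.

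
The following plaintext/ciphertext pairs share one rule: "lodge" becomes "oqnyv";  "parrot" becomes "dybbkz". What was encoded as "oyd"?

The output letters match the input read backwards, each shifted +10: lodge reversed is egdol. Two steps: reverse the string, then apply a Caesar shift of +10.
Undoing it on oyd: shift back: o−10=e, y−10=o, d−10=t → eot; then reverse → toe.

toe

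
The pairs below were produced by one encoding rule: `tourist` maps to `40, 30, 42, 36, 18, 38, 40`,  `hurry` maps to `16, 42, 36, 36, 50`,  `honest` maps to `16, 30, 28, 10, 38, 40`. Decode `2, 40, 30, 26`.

t(#20)→40 and o(#15)→30: differences scale by 2, so n = 2·pos + 0. The formula is n = 2×(alphabet index, a=1).
Undoing it on 2, 40, 30, 26: 2→(2−0)÷2=1=a, 40→(40−0)÷2=20=t, 30→(30−0)÷2=15=o, 26→(26−0)÷2=13=m.

atom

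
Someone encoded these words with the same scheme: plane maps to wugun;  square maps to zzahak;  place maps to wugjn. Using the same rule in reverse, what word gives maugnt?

frozen

Shifts by position in plane: pos 0: p→w (+7), pos 1: l→u (+9), pos 2: a→g (+6), pos 3: n→u (+7), pos 4: e→n (+9) — repeating every 3. A repeating key of period 3 is used — shifts +7, +9, +6 over and over.
Undoing it on maugnt: m−7=f, a−9=r, u−6=o, g−7=z, n−9=e, t−6=n.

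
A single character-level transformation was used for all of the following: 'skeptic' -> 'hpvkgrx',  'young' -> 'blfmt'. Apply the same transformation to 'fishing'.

Each pair mirrors across the alphabet (s↔h, k↔p, e↔v): positions sum to 25. This is the alphabet-reversal cipher (Atbash): a becomes z, b becomes y, etc.
On fishing: f↔u, i↔r, s↔h, h↔s, i↔r, n↔m, g↔t.

urhsrmt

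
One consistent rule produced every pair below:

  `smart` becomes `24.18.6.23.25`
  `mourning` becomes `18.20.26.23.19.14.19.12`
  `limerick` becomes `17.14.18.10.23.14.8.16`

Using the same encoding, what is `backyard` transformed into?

7.6.8.16.30.6.23.9

s is letter #19 and maps to 24: an offset of 5. The number is (letter's place in the alphabet, a=1) + 5.
For backyard: b=2→7, a=1→6, c=3→8, k=11→16, y=25→30, a=1→6, r=18→23, d=4→9.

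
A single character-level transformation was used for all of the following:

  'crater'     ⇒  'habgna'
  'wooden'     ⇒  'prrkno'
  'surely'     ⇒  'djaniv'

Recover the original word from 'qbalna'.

c(2)→h(7) and r(17)→a(0) fit y≡3x+1 (mod 26); the inverse of 3 mod 26 is 9. This is an affine cipher: with a=0,…,z=25, each position x becomes (3x+1) mod 26.
Undoing it on qbalna: q(16)→9·(16−1)≡5=f; b(1)→9·(1−1)≡0=a; a(0)→9·(0−1)≡17=r; l(11)→9·(11−1)≡12=m; n(13)→9·(13−1)≡4=e; a(0)→9·(0−1)≡17=r (all mod 26).

farmer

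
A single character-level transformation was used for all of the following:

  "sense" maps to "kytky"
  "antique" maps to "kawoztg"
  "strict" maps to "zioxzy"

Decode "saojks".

medium

The output letters match the input read backwards, each shifted +6: sense reversed is esnes. Read the word backwards and shift each letter +6.
Decoding saojks: shift back: s−6=m, a−6=u, o−6=i, j−6=d, k−6=e, s−6=m → muidem; then reverse → medium.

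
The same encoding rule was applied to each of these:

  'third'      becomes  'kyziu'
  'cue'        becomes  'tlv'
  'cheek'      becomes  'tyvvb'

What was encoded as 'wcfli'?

flour

Each letter is shifted forward by 17 in the alphabet (a Caesar shift of +17).
Undoing it on wcfli: w−17=f, c−17=l, f−17=o, l−17=u, i−17=r.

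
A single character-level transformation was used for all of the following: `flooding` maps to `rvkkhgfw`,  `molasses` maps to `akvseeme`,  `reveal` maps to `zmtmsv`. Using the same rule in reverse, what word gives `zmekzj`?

resort

Treating letters as 0–25, the rule is x ↦ 5x + 18 (mod 26).
Undoing it on zmekzj: z(25)→21·(25−18)≡17=r; m(12)→21·(12−18)≡4=e; e(4)→21·(4−18)≡18=s; k(10)→21·(10−18)≡14=o; z(25)→21·(25−18)≡17=r; j(9)→21·(9−18)≡19=t (all mod 26).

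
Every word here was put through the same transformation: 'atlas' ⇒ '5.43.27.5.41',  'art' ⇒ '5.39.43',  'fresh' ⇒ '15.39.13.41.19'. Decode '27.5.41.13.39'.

a(#1)→5 and t(#20)→43: differences scale by 2, so n = 2·pos + 3. The formula is n = 2×(alphabet index, a=1) + 3.
Reversing it on 27.5.41.13.39: 27→(27−3)÷2=12=l, 5→(5−3)÷2=1=a, 41→(41−3)÷2=19=s, 13→(13−3)÷2=5=e, 39→(39−3)÷2=18=r.

laser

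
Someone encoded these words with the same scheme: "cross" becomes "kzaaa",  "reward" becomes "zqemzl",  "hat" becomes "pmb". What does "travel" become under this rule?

The shift depends on letter class: consonant c→k is +8, but vowel o→a is +12. Vowels shift forward by 12 and consonants shift forward by 8.
Applying it to travel: t(cons)+8=b, r(cons)+8=z, a(vowel)+12=m, v(cons)+8=d, e(vowel)+12=q, l(cons)+8=t.

bzmdqt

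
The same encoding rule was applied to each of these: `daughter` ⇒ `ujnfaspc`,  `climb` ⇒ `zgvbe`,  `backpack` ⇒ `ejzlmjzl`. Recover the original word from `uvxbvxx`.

dismiss

d(3)→u(20) and a(0)→j(9) fit y≡21x+9 (mod 26); the inverse of 21 mod 26 is 5. Treating letters as 0–25, the rule is x ↦ 21x + 9 (mod 26).
Undoing it on uvxbvxx: u(20)→5·(20−9)≡3=d; v(21)→5·(21−9)≡8=i; x(23)→5·(23−9)≡18=s; b(1)→5·(1−9)≡12=m; v(21)→5·(21−9)≡8=i; x(23)→5·(23−9)≡18=s; x(23)→5·(23−9)≡18=s (all mod 26).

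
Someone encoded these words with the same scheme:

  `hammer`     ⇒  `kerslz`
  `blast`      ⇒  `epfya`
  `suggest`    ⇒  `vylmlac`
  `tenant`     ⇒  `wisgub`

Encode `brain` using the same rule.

Letter i (0-indexed) is shifted by i+3, so successive shifts are 3, 4, 5, ….
On brain: b+3=e, r+4=v, a+5=f, i+6=o, n+7=u.

evfou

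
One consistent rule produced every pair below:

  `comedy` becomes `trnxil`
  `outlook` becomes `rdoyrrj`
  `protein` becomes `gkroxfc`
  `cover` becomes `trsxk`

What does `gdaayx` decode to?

Treating letters as 0–25, the rule is x ↦ 15x + 15 (mod 26).
Undoing it on gdaayx: g(6)→7·(6−15)≡15=p; d(3)→7·(3−15)≡20=u; a(0)→7·(0−15)≡25=z; a(0)→7·(0−15)≡25=z; y(24)→7·(24−15)≡11=l; x(23)→7·(23−15)≡4=e (all mod 26).

puzzle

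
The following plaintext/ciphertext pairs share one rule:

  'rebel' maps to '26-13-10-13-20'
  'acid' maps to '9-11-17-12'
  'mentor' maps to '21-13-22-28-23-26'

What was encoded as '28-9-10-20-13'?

The number is (letter's place in the alphabet, a=1) + 8.
Undoing it on 28-9-10-20-13: 28→(28−8)÷1=20=t, 9→(9−8)÷1=1=a, 10→(10−8)÷1=2=b, 20→(20−8)÷1=12=l, 13→(13−8)÷1=5=e.

table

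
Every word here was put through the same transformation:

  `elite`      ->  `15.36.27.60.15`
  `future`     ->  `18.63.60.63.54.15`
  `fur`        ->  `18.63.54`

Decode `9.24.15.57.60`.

chest

e(#5)→15 and l(#12)→36: differences scale by 3, so n = 3·pos + 0. Each letter becomes 3×(its alphabet position, a=1..z=26).
Reversing it on 9.24.15.57.60: 9→(9−0)÷3=3=c, 24→(24−0)÷3=8=h, 15→(15−0)÷3=5=e, 57→(57−0)÷3=19=s, 60→(60−0)÷3=20=t.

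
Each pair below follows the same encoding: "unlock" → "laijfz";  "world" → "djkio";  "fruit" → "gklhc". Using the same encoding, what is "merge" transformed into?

rxkpx

u(20)→l(11) and n(13)→a(0) fit y≡9x+13 (mod 26); the inverse of 9 mod 26 is 3. Treating letters as 0–25, the rule is x ↦ 9x + 13 (mod 26).
On merge: m(12)→9·12+13≡17=r; e(4)→9·4+13≡23=x; r(17)→9·17+13≡10=k; g(6)→9·6+13≡15=p; e(4)→9·4+13≡23=x (all mod 26).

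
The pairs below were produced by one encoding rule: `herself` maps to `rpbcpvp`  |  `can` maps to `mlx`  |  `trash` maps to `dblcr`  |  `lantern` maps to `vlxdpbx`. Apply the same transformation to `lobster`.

The shift depends on letter class: consonant h→r is +10, but vowel e→p is +11. Two shifts are in play — +11 for a/e/i/o/u, +10 for every other letter.
On lobster: l(cons)+10=v, o(vowel)+11=z, b(cons)+10=l, s(cons)+10=c, t(cons)+10=d, e(vowel)+11=p, r(cons)+10=b.

vzlcdpb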